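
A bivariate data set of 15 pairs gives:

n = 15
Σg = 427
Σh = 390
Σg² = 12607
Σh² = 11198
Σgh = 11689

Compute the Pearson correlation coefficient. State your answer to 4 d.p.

0.8491

r = (nΣgh − ΣgΣh) / √[(nΣg² − (Σg)²)(nΣh² − (Σh)²)]
Numerator: 15×11689 − 427×390 = 8805
Denominator: √[(189105 − 182329)(167970 − 152100)] = √[6776 × 15870] = 10369.9142
r = 8805 / 10369.9142 ≈ 0.8491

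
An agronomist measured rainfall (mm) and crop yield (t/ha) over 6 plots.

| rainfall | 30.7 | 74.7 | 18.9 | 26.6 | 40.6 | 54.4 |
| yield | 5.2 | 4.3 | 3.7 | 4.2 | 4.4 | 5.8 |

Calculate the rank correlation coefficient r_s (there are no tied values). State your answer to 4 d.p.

Rank rainfall: 3, 6, 1, 2, 4, 5
Rank yield: 5, 3, 1, 2, 4, 6
d = rank(rainfall) − rank(yield): -2, 3, 0, 0, 0, -1; Σd² = 14
ρ = 1 − 6Σd² / [n(n²−1)] = 1 − 6×14 / (6×35) = 1 − 84/210 ≈ 0.6000

0.6000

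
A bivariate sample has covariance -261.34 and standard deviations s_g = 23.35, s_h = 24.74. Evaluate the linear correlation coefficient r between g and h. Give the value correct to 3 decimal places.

r = Cov(g,h) / (s_g · s_h) = -261.34 / (23.35 × 24.74)
  = -261.34 / 577.6790 ≈ -0.452

-0.452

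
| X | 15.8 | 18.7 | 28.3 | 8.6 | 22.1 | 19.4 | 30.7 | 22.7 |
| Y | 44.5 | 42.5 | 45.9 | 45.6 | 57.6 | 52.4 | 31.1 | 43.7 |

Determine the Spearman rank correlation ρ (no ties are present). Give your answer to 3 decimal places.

Rank X: 2, 3, 7, 1, 5, 4, 8, 6
Rank Y: 4, 2, 6, 5, 8, 7, 1, 3
d = rank(X) − rank(Y): -2, 1, 1, -4, -3, -3, 7, 3; Σd² = 98
ρ = 1 − 6Σd² / [n(n²−1)] = 1 − 6×98 / (8×63) = 1 − 588/504 ≈ -0.167

-0.167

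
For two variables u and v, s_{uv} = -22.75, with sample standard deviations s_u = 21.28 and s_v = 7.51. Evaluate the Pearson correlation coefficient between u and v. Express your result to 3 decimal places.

r = Cov(u,v) / (s_u · s_v) = -22.75 / (21.28 × 7.51)
  = -22.75 / 159.8128 ≈ -0.142

-0.142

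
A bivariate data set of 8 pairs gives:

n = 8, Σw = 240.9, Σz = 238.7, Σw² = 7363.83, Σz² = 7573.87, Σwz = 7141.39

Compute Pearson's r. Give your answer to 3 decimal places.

r = (nΣwz − ΣwΣz) / √[(nΣw² − (Σw)²)(nΣz² − (Σz)²)]
Numerator: 8×7141.39 − 240.9×238.7 = -371.71
Denominator: √[(58910.64 − 58032.81)(60590.96 − 56977.69)] = √[877.83 × 3613.27] = 1780.9651
r = -371.71 / 1780.9651 ≈ -0.209

-0.209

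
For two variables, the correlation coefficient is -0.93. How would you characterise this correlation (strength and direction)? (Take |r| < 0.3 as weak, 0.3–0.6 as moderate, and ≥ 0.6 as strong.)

r = -0.93 < 0 so the relationship is negative.
|r| = 0.93, which falls in the strong range.

strong negative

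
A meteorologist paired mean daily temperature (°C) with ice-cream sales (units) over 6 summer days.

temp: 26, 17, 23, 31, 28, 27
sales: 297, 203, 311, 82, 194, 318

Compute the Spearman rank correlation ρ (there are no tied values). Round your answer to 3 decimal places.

-0.486

Rank temp: 3, 1, 2, 6, 5, 4
Rank sales: 4, 3, 5, 1, 2, 6
d = rank(temp) − rank(sales): -1, -2, -3, 5, 3, -2; Σd² = 52
ρ = 1 − 6Σd² / [n(n²−1)] = 1 − 6×52 / (6×35) = 1 − 312/210 ≈ -0.486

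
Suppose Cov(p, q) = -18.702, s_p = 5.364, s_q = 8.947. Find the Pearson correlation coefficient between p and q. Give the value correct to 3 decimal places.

-0.390

r = Cov(p,q) / (s_p · s_q) = -18.702 / (5.364 × 8.947)
  = -18.702 / 47.9917 ≈ -0.390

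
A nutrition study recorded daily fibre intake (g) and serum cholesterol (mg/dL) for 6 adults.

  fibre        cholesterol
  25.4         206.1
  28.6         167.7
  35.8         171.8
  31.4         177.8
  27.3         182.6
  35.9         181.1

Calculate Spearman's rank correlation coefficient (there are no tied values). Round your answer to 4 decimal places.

-0.4857

Rank fibre: 1, 3, 5, 4, 2, 6
Rank cholesterol: 6, 1, 2, 3, 5, 4
d = rank(fibre) − rank(cholesterol): -5, 2, 3, 1, -3, 2; Σd² = 52
ρ = 1 − 6Σd² / [n(n²−1)] = 1 − 6×52 / (6×35) = 1 − 312/210 ≈ -0.4857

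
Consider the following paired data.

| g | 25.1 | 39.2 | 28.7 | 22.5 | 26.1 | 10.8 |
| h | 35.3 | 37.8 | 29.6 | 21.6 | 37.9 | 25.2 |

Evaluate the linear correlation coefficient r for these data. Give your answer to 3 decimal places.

0.648

n = 6, Σg = 152.4, Σh = 187.4, Σg² = 4294.44, Σh² = 6089.1, Σgh = 4964.66
nΣgh − ΣgΣh = 29787.96 − 28559.76 = 1228.2
nΣg² − (Σg)² = 25766.64 − 23225.76 = 2540.88; nΣh² − (Σh)² = 36534.6 − 35118.76 = 1415.84
r = 1228.2 / √(2540.88 × 1415.84) = 1228.2 / 1896.7023 ≈ 0.648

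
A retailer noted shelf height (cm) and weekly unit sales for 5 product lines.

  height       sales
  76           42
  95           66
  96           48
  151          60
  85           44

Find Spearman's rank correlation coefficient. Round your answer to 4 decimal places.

0.7000

Rank height: 1, 3, 4, 5, 2
Rank sales: 1, 5, 3, 4, 2
d = rank(height) − rank(sales): 0, -2, 1, 1, 0; Σd² = 6
ρ = 1 − 6Σd² / [n(n²−1)] = 1 − 6×6 / (5×24) = 1 − 36/120 ≈ 0.7000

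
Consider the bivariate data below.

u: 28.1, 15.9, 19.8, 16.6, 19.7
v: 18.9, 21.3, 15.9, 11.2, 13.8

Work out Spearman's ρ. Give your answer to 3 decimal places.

Rank u: 5, 1, 4, 2, 3
Rank v: 4, 5, 3, 1, 2
d = rank(u) − rank(v): 1, -4, 1, 1, 1; Σd² = 20
ρ = 1 − 6Σd² / [n(n²−1)] = 1 − 6×20 / (5×24) = 1 − 120/120 ≈ 0.000

0.000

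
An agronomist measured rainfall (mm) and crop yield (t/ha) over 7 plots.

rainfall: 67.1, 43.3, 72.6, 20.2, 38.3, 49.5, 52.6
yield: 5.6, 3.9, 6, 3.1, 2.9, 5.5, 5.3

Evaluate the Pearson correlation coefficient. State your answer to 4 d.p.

0.8777

n = 7, Σx = 343.6, Σy = 32.3, Σx² = 18740, Σy² = 158.93, Σxy = 1704.95
nΣxy − ΣxΣy = 11934.65 − 11098.28 = 836.37
nΣx² − (Σx)² = 131180 − 118060.96 = 13119.04; nΣy² − (Σy)² = 1112.51 − 1043.29 = 69.22
r = 836.37 / √(13119.04 × 69.22) = 836.37 / 952.9428 ≈ 0.8777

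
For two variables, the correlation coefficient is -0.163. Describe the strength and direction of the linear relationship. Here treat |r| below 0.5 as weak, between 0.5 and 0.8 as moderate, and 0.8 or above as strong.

r = -0.163 < 0 so the relationship is negative.
|r| = 0.163, which falls in the weak range.

weak negative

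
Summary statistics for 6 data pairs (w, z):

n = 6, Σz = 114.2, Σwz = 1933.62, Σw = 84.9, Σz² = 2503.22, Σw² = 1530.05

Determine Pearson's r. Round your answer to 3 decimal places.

r = (nΣwz − ΣwΣz) / √[(nΣw² − (Σw)²)(nΣz² − (Σz)²)]
Numerator: 6×1933.62 − 84.9×114.2 = 1906.14
Denominator: √[(9180.3 − 7208.01)(15019.32 − 13041.64)] = √[1972.29 × 1977.68] = 1974.9832
r = 1906.14 / 1974.9832 ≈ 0.965

0.965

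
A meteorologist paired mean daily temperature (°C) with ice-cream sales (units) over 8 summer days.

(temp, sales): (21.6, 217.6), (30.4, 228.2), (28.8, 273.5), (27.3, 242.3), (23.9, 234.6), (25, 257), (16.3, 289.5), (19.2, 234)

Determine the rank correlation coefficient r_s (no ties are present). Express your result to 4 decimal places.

Rank temp: 3, 8, 7, 6, 4, 5, 1, 2
Rank sales: 1, 2, 7, 5, 4, 6, 8, 3
d = rank(temp) − rank(sales): 2, 6, 0, 1, 0, -1, -7, -1; Σd² = 92
ρ = 1 − 6Σd² / [n(n²−1)] = 1 − 6×92 / (8×63) = 1 − 552/504 ≈ -0.0952

-0.0952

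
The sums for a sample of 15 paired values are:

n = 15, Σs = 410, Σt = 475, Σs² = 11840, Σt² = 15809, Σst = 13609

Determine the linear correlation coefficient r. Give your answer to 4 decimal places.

0.8975

r = (nΣst − ΣsΣt) / √[(nΣs² − (Σs)²)(nΣt² − (Σt)²)]
Numerator: 15×13609 − 410×475 = 9385
Denominator: √[(177600 − 168100)(237135 − 225625)] = √[9500 × 11510] = 10456.8160
r = 9385 / 10456.8160 ≈ 0.8975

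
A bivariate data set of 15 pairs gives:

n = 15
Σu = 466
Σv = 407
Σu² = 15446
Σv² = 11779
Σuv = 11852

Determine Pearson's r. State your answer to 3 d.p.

r = (nΣuv − ΣuΣv) / √[(nΣu² − (Σu)²)(nΣv² − (Σv)²)]
Numerator: 15×11852 − 466×407 = -11882
Denominator: √[(231690 − 217156)(176685 − 165649)] = √[14534 × 11036] = 12664.8026
r = -11882 / 12664.8026 ≈ -0.938

-0.938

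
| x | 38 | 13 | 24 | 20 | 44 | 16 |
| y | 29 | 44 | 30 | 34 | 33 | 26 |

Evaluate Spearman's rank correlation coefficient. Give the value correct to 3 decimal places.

-0.257

Rank x: 5, 1, 4, 3, 6, 2
Rank y: 2, 6, 3, 5, 4, 1
d = rank(x) − rank(y): 3, -5, 1, -2, 2, 1; Σd² = 44
ρ = 1 − 6Σd² / [n(n²−1)] = 1 − 6×44 / (6×35) = 1 − 264/210 ≈ -0.257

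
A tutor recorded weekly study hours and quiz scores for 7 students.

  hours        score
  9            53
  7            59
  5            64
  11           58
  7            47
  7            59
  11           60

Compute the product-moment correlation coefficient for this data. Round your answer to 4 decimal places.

-0.0951

n = 7, Σx = 57, Σy = 400, Σx² = 495, Σy² = 23040, Σxy = 3250
nΣxy − ΣxΣy = 22750 − 22800 = -50
nΣx² − (Σx)² = 3465 − 3249 = 216; nΣy² − (Σy)² = 161280 − 160000 = 1280
r = -50 / √(216 × 1280) = -50 / 525.8137 ≈ -0.0951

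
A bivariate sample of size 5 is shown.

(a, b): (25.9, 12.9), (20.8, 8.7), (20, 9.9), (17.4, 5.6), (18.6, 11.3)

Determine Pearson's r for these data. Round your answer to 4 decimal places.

0.7339

n = 5, Σa = 102.7, Σb = 48.4, Σa² = 2152.17, Σb² = 499.16, Σab = 1020.69
nΣab − ΣaΣb = 5103.45 − 4970.68 = 132.77
nΣa² − (Σa)² = 10760.85 − 10547.29 = 213.56; nΣb² − (Σb)² = 2495.8 − 2342.56 = 153.24
r = 132.77 / √(213.56 × 153.24) = 132.77 / 180.9031 ≈ 0.7339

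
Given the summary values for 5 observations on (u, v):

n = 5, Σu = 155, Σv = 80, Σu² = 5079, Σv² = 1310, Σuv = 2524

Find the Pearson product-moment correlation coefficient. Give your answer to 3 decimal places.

r = (nΣuv − ΣuΣv) / √[(nΣu² − (Σu)²)(nΣv² − (Σv)²)]
Numerator: 5×2524 − 155×80 = 220
Denominator: √[(25395 − 24025)(6550 − 6400)] = √[1370 × 150] = 453.3211
r = 220 / 453.3211 ≈ 0.485

0.485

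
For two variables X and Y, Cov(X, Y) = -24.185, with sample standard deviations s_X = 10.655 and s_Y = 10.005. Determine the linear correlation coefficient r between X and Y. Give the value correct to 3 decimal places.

r = Cov(X,Y) / (s_X · s_Y) = -24.185 / (10.655 × 10.005)
  = -24.185 / 106.6033 ≈ -0.227

-0.227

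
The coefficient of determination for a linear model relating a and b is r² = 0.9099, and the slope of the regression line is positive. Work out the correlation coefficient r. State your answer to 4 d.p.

|r| = √0.9099 = 0.9539
The association is positive, so r = 0.9539.

0.9539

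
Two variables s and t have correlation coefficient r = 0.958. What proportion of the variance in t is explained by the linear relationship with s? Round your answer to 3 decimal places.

0.918

r² = (0.958)² = 0.918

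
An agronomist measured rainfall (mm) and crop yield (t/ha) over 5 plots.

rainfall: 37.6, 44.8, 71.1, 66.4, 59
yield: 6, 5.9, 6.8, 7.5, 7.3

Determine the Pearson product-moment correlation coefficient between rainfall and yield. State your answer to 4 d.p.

n = 5, Σx = 278.9, Σy = 33.5, Σx² = 16365.97, Σy² = 226.59, Σxy = 1902.1
nΣxy − ΣxΣy = 9510.5 − 9343.15 = 167.35
nΣx² − (Σx)² = 81829.85 − 77785.21 = 4044.64; nΣy² − (Σy)² = 1132.95 − 1122.25 = 10.7
r = 167.35 / √(4044.64 × 10.7) = 167.35 / 208.0328 ≈ 0.8044

0.8044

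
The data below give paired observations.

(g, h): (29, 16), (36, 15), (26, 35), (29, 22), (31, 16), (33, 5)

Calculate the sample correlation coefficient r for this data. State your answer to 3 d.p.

-0.747

n = 6, Σg = 184, Σh = 109, Σg² = 5704, Σh² = 2471, Σgh = 3213
nΣgh − ΣgΣh = 19278 − 20056 = -778
nΣg² − (Σg)² = 34224 − 33856 = 368; nΣh² − (Σh)² = 14826 − 11881 = 2945
r = -778 / √(368 × 2945) = -778 / 1041.0379 ≈ -0.747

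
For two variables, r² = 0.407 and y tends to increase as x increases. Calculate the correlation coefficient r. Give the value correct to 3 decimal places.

0.638

|r| = √0.407 = 0.638
The association is positive, so r = 0.638.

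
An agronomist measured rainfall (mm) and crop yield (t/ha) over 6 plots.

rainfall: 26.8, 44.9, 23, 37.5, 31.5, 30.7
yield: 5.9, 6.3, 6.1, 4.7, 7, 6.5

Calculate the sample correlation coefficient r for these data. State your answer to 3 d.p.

n = 6, Σx = 194.4, Σy = 36.5, Σx² = 6604.24, Σy² = 225.05, Σxy = 1177.59
nΣxy − ΣxΣy = 7065.54 − 7095.6 = -30.06
nΣx² − (Σx)² = 39625.44 − 37791.36 = 1834.08; nΣy² − (Σy)² = 1350.3 − 1332.25 = 18.05
r = -30.06 / √(1834.08 × 18.05) = -30.06 / 181.9482 ≈ -0.165

-0.165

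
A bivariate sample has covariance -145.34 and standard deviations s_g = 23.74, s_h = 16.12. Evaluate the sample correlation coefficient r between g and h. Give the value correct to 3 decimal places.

-0.380

r = Cov(g,h) / (s_g · s_h) = -145.34 / (23.74 × 16.12)
  = -145.34 / 382.6888 ≈ -0.380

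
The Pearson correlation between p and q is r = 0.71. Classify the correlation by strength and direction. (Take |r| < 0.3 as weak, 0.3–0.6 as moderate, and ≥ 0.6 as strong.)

r = 0.71 > 0 so the relationship is positive.
|r| = 0.71, which falls in the strong range.

strong positive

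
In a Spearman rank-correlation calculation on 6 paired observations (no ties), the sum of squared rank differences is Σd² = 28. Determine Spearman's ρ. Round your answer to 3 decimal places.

ρ = 1 − 6Σd² / [n(n²−1)] = 1 − 6×28 / (6×35)
  = 1 − 168/210 = 1 − 0.8000 ≈ 0.200

0.200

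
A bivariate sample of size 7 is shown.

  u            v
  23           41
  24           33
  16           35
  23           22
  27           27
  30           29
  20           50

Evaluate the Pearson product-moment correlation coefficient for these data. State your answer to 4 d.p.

-0.4664

n = 7, Σu = 163, Σv = 237, Σu² = 3919, Σv² = 8549, Σuv = 5400
nΣuv − ΣuΣv = 37800 − 38631 = -831
nΣu² − (Σu)² = 27433 − 26569 = 864; nΣv² − (Σv)² = 59843 − 56169 = 3674
r = -831 / √(864 × 3674) = -831 / 1781.6666 ≈ -0.4664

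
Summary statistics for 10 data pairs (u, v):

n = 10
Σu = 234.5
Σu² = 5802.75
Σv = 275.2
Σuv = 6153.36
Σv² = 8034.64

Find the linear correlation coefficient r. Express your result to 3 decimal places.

r = (nΣuv − ΣuΣv) / √[(nΣu² − (Σu)²)(nΣv² − (Σv)²)]
Numerator: 10×6153.36 − 234.5×275.2 = -3000.8
Denominator: √[(58027.5 − 54990.25)(80346.4 − 75735.04)] = √[3037.25 × 4611.36] = 3742.4395
r = -3000.8 / 3742.4395 ≈ -0.802

-0.802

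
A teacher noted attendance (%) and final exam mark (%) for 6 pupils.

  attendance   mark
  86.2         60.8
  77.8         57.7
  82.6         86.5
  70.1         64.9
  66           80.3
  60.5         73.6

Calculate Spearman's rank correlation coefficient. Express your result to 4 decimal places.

Rank attendance: 6, 4, 5, 3, 2, 1
Rank mark: 2, 1, 6, 3, 5, 4
d = rank(attendance) − rank(mark): 4, 3, -1, 0, -3, -3; Σd² = 44
ρ = 1 − 6Σd² / [n(n²−1)] = 1 − 6×44 / (6×35) = 1 − 264/210 ≈ -0.2571

-0.2571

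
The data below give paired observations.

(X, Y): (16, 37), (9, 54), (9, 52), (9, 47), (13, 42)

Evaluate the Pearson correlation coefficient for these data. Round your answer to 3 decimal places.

n = 5, ΣX = 56, ΣY = 232, ΣX² = 668, ΣY² = 10962, ΣXY = 2515
nΣXY − ΣXΣY = 12575 − 12992 = -417
nΣX² − (ΣX)² = 3340 − 3136 = 204; nΣY² − (ΣY)² = 54810 − 53824 = 986
r = -417 / √(204 × 986) = -417 / 448.4908 ≈ -0.930

-0.930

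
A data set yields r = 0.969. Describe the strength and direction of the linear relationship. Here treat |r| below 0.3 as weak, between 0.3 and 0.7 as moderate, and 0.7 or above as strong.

r = 0.969 > 0 so the relationship is positive.
|r| = 0.969, which falls in the strong range.

strong positive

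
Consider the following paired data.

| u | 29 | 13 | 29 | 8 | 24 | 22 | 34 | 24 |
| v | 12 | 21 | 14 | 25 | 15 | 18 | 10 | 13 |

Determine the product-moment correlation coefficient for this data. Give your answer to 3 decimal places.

n = 8, Σu = 183, Σv = 128, Σu² = 4707, Σv² = 2224, Σuv = 2635
nΣuv − ΣuΣv = 21080 − 23424 = -2344
nΣu² − (Σu)² = 37656 − 33489 = 4167; nΣv² − (Σv)² = 17792 − 16384 = 1408
r = -2344 / √(4167 × 1408) = -2344 / 2422.2172 ≈ -0.968

-0.968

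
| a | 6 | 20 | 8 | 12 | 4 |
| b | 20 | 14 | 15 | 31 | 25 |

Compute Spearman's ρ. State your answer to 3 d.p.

Rank a: 2, 5, 3, 4, 1
Rank b: 3, 1, 2, 5, 4
d = rank(a) − rank(b): -1, 4, 1, -1, -3; Σd² = 28
ρ = 1 − 6Σd² / [n(n²−1)] = 1 − 6×28 / (5×24) = 1 − 168/120 ≈ -0.400

-0.400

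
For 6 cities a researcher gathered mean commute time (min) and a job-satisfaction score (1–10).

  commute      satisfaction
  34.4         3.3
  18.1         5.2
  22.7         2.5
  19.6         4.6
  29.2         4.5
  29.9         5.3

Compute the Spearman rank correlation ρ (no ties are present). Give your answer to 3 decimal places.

-0.200

Rank commute: 6, 1, 3, 2, 4, 5
Rank satisfaction: 2, 5, 1, 4, 3, 6
d = rank(commute) − rank(satisfaction): 4, -4, 2, -2, 1, -1; Σd² = 42
ρ = 1 − 6Σd² / [n(n²−1)] = 1 − 6×42 / (6×35) = 1 − 252/210 ≈ -0.200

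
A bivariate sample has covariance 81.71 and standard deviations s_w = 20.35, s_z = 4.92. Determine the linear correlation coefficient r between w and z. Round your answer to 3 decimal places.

r = Cov(w,z) / (s_w · s_z) = 81.71 / (20.35 × 4.92)
  = 81.71 / 100.1220 ≈ 0.816

0.816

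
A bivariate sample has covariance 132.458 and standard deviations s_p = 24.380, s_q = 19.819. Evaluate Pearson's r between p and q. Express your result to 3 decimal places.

r = Cov(p,q) / (s_p · s_q) = 132.458 / (24.380 × 19.819)
  = 132.458 / 483.1872 ≈ 0.274

0.274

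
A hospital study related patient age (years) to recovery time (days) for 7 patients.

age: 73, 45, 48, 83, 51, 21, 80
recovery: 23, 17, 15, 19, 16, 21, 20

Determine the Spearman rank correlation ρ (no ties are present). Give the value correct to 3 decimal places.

Rank age: 5, 2, 3, 7, 4, 1, 6
Rank recovery: 7, 3, 1, 4, 2, 6, 5
d = rank(age) − rank(recovery): -2, -1, 2, 3, 2, -5, 1; Σd² = 48
ρ = 1 − 6Σd² / [n(n²−1)] = 1 − 6×48 / (7×48) = 1 − 288/336 ≈ 0.143

0.143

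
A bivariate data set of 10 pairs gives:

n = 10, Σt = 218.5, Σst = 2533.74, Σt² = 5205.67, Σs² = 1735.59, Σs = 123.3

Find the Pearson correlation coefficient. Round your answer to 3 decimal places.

-0.526

r = (nΣst − ΣsΣt) / √[(nΣs² − (Σs)²)(nΣt² − (Σt)²)]
Numerator: 10×2533.74 − 123.3×218.5 = -1603.65
Denominator: √[(17355.9 − 15202.89)(52056.7 − 47742.25)] = √[2153.01 × 4314.45] = 3047.7949
r = -1603.65 / 3047.7949 ≈ -0.526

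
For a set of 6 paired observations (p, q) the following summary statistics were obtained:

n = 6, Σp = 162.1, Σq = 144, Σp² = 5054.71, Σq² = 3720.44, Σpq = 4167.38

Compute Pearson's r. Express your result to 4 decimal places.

0.6554

r = (nΣpq − ΣpΣq) / √[(nΣp² − (Σp)²)(nΣq² − (Σq)²)]
Numerator: 6×4167.38 − 162.1×144 = 1661.88
Denominator: √[(30328.26 − 26276.41)(22322.64 − 20736)] = √[4051.85 × 1586.64] = 2535.5132
r = 1661.88 / 2535.5132 ≈ 0.6554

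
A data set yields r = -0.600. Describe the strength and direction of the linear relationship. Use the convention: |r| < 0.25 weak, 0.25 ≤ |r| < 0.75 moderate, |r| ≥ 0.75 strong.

r = -0.600 < 0 so the relationship is negative.
|r| = 0.600, which falls in the moderate range.

moderate negative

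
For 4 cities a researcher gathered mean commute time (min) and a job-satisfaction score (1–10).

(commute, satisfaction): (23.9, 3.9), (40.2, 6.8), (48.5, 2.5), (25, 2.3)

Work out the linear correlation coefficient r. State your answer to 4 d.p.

0.1624

n = 4, Σx = 137.6, Σy = 15.5, Σx² = 5164.5, Σy² = 72.99, Σxy = 545.32
nΣxy − ΣxΣy = 2181.28 − 2132.8 = 48.48
nΣx² − (Σx)² = 20658 − 18933.76 = 1724.24; nΣy² − (Σy)² = 291.96 − 240.25 = 51.71
r = 48.48 / √(1724.24 × 51.71) = 48.48 / 298.5975 ≈ 0.1624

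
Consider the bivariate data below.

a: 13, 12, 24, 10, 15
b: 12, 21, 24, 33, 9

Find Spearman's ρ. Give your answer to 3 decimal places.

-0.400

Rank a: 3, 2, 5, 1, 4
Rank b: 2, 3, 4, 5, 1
d = rank(a) − rank(b): 1, -1, 1, -4, 3; Σd² = 28
ρ = 1 − 6Σd² / [n(n²−1)] = 1 − 6×28 / (5×24) = 1 − 168/120 ≈ -0.400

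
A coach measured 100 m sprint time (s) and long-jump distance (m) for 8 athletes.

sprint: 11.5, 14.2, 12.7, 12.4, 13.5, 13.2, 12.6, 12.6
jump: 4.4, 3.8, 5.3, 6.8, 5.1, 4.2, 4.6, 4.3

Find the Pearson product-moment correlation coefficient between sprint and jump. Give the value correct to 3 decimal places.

-0.307

n = 8, Σx = 102.7, Σy = 38.5, Σx² = 1322.95, Σy² = 191.43, Σxy = 492.62
nΣxy − ΣxΣy = 3940.96 − 3953.95 = -12.99
nΣx² − (Σx)² = 10583.6 − 10547.29 = 36.31; nΣy² − (Σy)² = 1531.44 − 1482.25 = 49.19
r = -12.99 / √(36.31 × 49.19) = -12.99 / 42.2621 ≈ -0.307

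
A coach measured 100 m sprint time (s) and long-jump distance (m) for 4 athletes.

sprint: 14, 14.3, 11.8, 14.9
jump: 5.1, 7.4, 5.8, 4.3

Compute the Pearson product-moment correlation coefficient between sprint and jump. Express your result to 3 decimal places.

n = 4, Σx = 55, Σy = 22.6, Σx² = 761.74, Σy² = 132.9, Σxy = 309.73
nΣxy − ΣxΣy = 1238.92 − 1243 = -4.08
nΣx² − (Σx)² = 3046.96 − 3025 = 21.96; nΣy² − (Σy)² = 531.6 − 510.76 = 20.84
r = -4.08 / √(21.96 × 20.84) = -4.08 / 21.3927 ≈ -0.191

-0.191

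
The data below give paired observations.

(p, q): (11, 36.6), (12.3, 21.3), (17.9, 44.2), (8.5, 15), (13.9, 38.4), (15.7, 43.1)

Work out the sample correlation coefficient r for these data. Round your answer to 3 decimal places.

0.831

n = 6, Σp = 79.3, Σq = 198.6, Σp² = 1104.65, Σq² = 7304.06, Σpq = 2793.7
nΣpq − ΣpΣq = 16762.2 − 15748.98 = 1013.22
nΣp² − (Σp)² = 6627.9 − 6288.49 = 339.41; nΣq² − (Σq)² = 43824.36 − 39441.96 = 4382.4
r = 1013.22 / √(339.41 × 4382.4) = 1013.22 / 1219.6026 ≈ 0.831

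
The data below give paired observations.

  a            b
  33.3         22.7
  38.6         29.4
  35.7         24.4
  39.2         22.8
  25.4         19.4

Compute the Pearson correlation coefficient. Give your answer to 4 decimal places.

n = 5, Σa = 172.2, Σb = 118.7, Σa² = 6055.14, Σb² = 2871.21, Σab = 4148.35
nΣab − ΣaΣb = 20741.75 − 20440.14 = 301.61
nΣa² − (Σa)² = 30275.7 − 29652.84 = 622.86; nΣb² − (Σb)² = 14356.05 − 14089.69 = 266.36
r = 301.61 / √(622.86 × 266.36) = 301.61 / 407.3144 ≈ 0.7405

0.7405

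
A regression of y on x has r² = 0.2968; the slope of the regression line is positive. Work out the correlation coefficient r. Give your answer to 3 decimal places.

0.545

|r| = √0.2968 = 0.545
The association is positive, so r = 0.545.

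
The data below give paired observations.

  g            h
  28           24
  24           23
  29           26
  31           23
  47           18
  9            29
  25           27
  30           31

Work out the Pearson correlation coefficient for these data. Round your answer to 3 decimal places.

n = 8, Σg = 223, Σh = 201, Σg² = 6977, Σh² = 5165, Σgh = 5403
nΣgh − ΣgΣh = 43224 − 44823 = -1599
nΣg² − (Σg)² = 55816 − 49729 = 6087; nΣh² − (Σh)² = 41320 − 40401 = 919
r = -1599 / √(6087 × 919) = -1599 / 2365.1539 ≈ -0.676

-0.676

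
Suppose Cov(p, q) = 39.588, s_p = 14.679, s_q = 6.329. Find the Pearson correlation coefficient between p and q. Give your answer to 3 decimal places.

r = Cov(p,q) / (s_p · s_q) = 39.588 / (14.679 × 6.329)
  = 39.588 / 92.9034 ≈ 0.426

0.426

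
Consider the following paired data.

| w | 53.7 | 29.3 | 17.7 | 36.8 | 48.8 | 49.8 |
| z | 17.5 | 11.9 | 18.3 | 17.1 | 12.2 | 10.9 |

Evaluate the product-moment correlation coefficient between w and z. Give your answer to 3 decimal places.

-0.340

n = 6, Σw = 236.1, Σz = 87.9, Σw² = 10271.19, Σz² = 1342.81, Σwz = 3379.79
nΣwz − ΣwΣz = 20278.74 − 20753.19 = -474.45
nΣw² − (Σw)² = 61627.14 − 55743.21 = 5883.93; nΣz² − (Σz)² = 8056.86 − 7726.41 = 330.45
r = -474.45 / √(5883.93 × 330.45) = -474.45 / 1394.3976 ≈ -0.340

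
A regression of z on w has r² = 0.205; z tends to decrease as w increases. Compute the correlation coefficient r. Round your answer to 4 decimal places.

|r| = √0.205 = 0.4528
The association is negative, so r = −0.4528.

-0.4528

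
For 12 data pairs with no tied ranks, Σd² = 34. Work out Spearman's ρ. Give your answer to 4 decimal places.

ρ = 1 − 6Σd² / [n(n²−1)] = 1 − 6×34 / (12×143)
  = 1 − 204/1716 = 1 − 0.11888 ≈ 0.8811

0.8811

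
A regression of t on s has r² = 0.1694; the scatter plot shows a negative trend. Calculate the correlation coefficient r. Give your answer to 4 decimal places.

-0.4116

|r| = √0.1694 = 0.4116
The association is negative, so r = −0.4116.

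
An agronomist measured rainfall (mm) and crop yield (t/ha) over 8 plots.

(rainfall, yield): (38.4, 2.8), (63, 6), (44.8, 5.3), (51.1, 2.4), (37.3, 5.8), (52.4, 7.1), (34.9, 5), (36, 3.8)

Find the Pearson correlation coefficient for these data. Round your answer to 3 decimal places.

0.316

n = 8, Σx = 357.9, Σy = 38.2, Σx² = 16712.87, Σy² = 201.18, Σxy = 1745.28
nΣxy − ΣxΣy = 13962.24 − 13671.78 = 290.46
nΣx² − (Σx)² = 133702.96 − 128092.41 = 5610.55; nΣy² − (Σy)² = 1609.44 − 1459.24 = 150.2
r = 290.46 / √(5610.55 × 150.2) = 290.46 / 917.9894 ≈ 0.316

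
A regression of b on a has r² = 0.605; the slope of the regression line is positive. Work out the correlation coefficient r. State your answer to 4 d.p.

|r| = √0.605 = 0.7778
The association is positive, so r = 0.7778.

0.7778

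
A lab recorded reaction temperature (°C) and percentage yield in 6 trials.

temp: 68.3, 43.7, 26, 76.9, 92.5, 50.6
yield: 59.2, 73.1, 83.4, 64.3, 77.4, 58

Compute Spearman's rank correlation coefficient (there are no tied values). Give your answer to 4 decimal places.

Rank temp: 4, 2, 1, 5, 6, 3
Rank yield: 2, 4, 6, 3, 5, 1
d = rank(temp) − rank(yield): 2, -2, -5, 2, 1, 2; Σd² = 42
ρ = 1 − 6Σd² / [n(n²−1)] = 1 − 6×42 / (6×35) = 1 − 252/210 ≈ -0.2000

-0.2000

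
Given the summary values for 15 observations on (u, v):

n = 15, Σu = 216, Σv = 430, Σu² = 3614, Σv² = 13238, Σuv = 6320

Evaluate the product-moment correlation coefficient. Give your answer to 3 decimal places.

r = (nΣuv − ΣuΣv) / √[(nΣu² − (Σu)²)(nΣv² − (Σv)²)]
Numerator: 15×6320 − 216×430 = 1920
Denominator: √[(54210 − 46656)(198570 − 184900)] = √[7554 × 13670] = 10161.8492
r = 1920 / 10161.8492 ≈ 0.189

0.189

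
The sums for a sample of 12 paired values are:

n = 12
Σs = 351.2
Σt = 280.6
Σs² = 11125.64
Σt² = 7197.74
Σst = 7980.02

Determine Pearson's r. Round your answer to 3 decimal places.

r = (nΣst − ΣsΣt) / √[(nΣs² − (Σs)²)(nΣt² − (Σt)²)]
Numerator: 12×7980.02 − 351.2×280.6 = -2786.48
Denominator: √[(133507.68 − 123341.44)(86372.88 − 78736.36)] = √[10166.24 × 7636.52] = 8811.0553
r = -2786.48 / 8811.0553 ≈ -0.316

-0.316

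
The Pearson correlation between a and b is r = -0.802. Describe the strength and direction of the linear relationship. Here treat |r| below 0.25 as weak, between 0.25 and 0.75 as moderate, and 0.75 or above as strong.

r = -0.802 < 0 so the relationship is negative.
|r| = 0.802, which falls in the strong range.

strong negative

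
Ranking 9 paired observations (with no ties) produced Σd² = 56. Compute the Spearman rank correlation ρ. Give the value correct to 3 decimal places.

0.533

ρ = 1 − 6Σd² / [n(n²−1)] = 1 − 6×56 / (9×80)
  = 1 − 336/720 = 1 − 0.4667 ≈ 0.533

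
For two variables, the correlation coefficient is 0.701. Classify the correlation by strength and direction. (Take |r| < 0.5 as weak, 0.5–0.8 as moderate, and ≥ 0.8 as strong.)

moderate positive

r = 0.701 > 0 so the relationship is positive.
|r| = 0.701, which falls in the moderate range.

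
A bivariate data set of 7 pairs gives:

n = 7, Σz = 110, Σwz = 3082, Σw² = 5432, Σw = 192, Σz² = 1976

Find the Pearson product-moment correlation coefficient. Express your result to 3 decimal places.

r = (nΣwz − ΣwΣz) / √[(nΣw² − (Σw)²)(nΣz² − (Σz)²)]
Numerator: 7×3082 − 192×110 = 454
Denominator: √[(38024 − 36864)(13832 − 12100)] = √[1160 × 1732] = 1417.4343
r = 454 / 1417.4343 ≈ 0.320

0.320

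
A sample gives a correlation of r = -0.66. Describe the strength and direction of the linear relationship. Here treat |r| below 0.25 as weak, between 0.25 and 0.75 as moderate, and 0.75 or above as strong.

moderate negative

r = -0.66 < 0 so the relationship is negative.
|r| = 0.66, which falls in the moderate range.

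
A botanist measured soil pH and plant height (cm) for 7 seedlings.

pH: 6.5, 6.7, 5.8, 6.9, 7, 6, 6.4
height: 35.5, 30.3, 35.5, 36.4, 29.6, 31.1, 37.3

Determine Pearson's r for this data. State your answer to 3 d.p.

-0.230

n = 7, Σx = 45.3, Σy = 235.7, Σx² = 294.35, Σy² = 7998.21, Σxy = 1523.34
nΣxy − ΣxΣy = 10663.38 − 10677.21 = -13.83
nΣx² − (Σx)² = 2060.45 − 2052.09 = 8.36; nΣy² − (Σy)² = 55987.47 − 55554.49 = 432.98
r = -13.83 / √(8.36 × 432.98) = -13.83 / 60.1640 ≈ -0.230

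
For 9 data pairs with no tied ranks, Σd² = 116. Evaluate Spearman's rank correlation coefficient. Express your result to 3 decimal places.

0.033

ρ = 1 − 6Σd² / [n(n²−1)] = 1 − 6×116 / (9×80)
  = 1 − 696/720 = 1 − 0.9667 ≈ 0.033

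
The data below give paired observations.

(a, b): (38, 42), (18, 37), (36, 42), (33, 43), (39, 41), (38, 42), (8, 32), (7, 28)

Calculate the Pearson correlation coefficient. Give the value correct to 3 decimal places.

n = 8, Σa = 217, Σb = 307, Σa² = 7231, Σb² = 11999, Σab = 8840
nΣab − ΣaΣb = 70720 − 66619 = 4101
nΣa² − (Σa)² = 57848 − 47089 = 10759; nΣb² − (Σb)² = 95992 − 94249 = 1743
r = 4101 / √(10759 × 1743) = 4101 / 4330.4661 ≈ 0.947

0.947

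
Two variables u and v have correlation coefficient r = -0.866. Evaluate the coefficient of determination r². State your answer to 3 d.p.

r² = (-0.866)² = 0.750

0.750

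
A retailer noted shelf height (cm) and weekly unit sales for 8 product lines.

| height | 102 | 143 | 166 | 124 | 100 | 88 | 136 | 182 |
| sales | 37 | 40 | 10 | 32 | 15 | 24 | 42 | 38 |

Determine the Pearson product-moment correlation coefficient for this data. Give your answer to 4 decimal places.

0.1400

n = 8, Σx = 1041, Σy = 238, Σx² = 143149, Σy² = 8102, Σxy = 31362
nΣxy − ΣxΣy = 250896 − 247758 = 3138
nΣx² − (Σx)² = 1145192 − 1083681 = 61511; nΣy² − (Σy)² = 64816 − 56644 = 8172
r = 3138 / √(61511 × 8172) = 3138 / 22420.2563 ≈ 0.1400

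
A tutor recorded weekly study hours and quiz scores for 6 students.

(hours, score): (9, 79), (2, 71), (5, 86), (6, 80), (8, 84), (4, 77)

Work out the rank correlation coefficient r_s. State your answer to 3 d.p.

0.486

Rank hours: 6, 1, 3, 4, 5, 2
Rank score: 3, 1, 6, 4, 5, 2
d = rank(hours) − rank(score): 3, 0, -3, 0, 0, 0; Σd² = 18
ρ = 1 − 6Σd² / [n(n²−1)] = 1 − 6×18 / (6×35) = 1 − 108/210 ≈ 0.486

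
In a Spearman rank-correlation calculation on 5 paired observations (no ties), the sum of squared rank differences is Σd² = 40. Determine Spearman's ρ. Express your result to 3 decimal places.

-1.000

ρ = 1 − 6Σd² / [n(n²−1)] = 1 − 6×40 / (5×24)
  = 1 − 240/120 = 1 − 2.0000 ≈ -1.000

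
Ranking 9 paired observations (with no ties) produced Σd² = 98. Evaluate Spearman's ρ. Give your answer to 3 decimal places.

0.183

ρ = 1 − 6Σd² / [n(n²−1)] = 1 − 6×98 / (9×80)
  = 1 − 588/720 = 1 − 0.8167 ≈ 0.183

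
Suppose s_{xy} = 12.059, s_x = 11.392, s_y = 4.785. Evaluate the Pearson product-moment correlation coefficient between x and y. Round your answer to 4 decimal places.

0.2212

r = Cov(x,y) / (s_x · s_y) = 12.059 / (11.392 × 4.785)
  = 12.059 / 54.5107 ≈ 0.2212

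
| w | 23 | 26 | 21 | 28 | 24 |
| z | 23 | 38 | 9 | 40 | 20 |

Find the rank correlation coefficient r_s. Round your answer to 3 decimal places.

0.900

Rank w: 2, 4, 1, 5, 3
Rank z: 3, 4, 1, 5, 2
d = rank(w) − rank(z): -1, 0, 0, 0, 1; Σd² = 2
ρ = 1 − 6Σd² / [n(n²−1)] = 1 − 6×2 / (5×24) = 1 − 12/120 ≈ 0.900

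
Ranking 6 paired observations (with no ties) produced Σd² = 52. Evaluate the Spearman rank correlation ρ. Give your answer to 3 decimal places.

ρ = 1 − 6Σd² / [n(n²−1)] = 1 − 6×52 / (6×35)
  = 1 − 312/210 = 1 − 1.4857 ≈ -0.486

-0.486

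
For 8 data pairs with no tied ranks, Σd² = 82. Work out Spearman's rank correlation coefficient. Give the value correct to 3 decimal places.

0.024

ρ = 1 − 6Σd² / [n(n²−1)] = 1 − 6×82 / (8×63)
  = 1 − 492/504 = 1 − 0.9762 ≈ 0.024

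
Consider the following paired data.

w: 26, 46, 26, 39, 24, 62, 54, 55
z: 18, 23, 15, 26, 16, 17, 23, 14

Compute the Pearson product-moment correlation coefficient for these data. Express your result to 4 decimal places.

n = 8, Σw = 332, Σz = 152, Σw² = 15350, Σz² = 3024, Σwz = 6380
nΣwz − ΣwΣz = 51040 − 50464 = 576
nΣw² − (Σw)² = 122800 − 110224 = 12576; nΣz² − (Σz)² = 24192 − 23104 = 1088
r = 576 / √(12576 × 1088) = 576 / 3699.0118 ≈ 0.1557

0.1557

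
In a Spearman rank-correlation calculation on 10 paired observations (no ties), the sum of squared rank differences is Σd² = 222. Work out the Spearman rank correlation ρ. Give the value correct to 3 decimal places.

ρ = 1 − 6Σd² / [n(n²−1)] = 1 − 6×222 / (10×99)
  = 1 − 1332/990 = 1 − 1.3455 ≈ -0.345

-0.345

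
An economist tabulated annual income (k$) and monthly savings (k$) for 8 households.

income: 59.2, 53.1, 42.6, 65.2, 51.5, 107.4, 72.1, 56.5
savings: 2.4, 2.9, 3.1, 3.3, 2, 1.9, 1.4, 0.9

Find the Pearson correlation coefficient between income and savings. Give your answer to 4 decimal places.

n = 8, Σx = 507.6, Σy = 17.9, Σx² = 34967.72, Σy² = 45.05, Σxy = 1102.14
nΣxy − ΣxΣy = 8817.12 − 9086.04 = -268.92
nΣx² − (Σx)² = 279741.76 − 257657.76 = 22084; nΣy² − (Σy)² = 360.4 − 320.41 = 39.99
r = -268.92 / √(22084 × 39.99) = -268.92 / 939.7548 ≈ -0.2862

-0.2862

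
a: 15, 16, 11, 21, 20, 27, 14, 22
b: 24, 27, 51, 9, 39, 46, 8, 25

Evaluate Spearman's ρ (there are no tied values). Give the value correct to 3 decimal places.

0.071

Rank a: 3, 4, 1, 6, 5, 8, 2, 7
Rank b: 3, 5, 8, 2, 6, 7, 1, 4
d = rank(a) − rank(b): 0, -1, -7, 4, -1, 1, 1, 3; Σd² = 78
ρ = 1 − 6Σd² / [n(n²−1)] = 1 − 6×78 / (8×63) = 1 − 468/504 ≈ 0.071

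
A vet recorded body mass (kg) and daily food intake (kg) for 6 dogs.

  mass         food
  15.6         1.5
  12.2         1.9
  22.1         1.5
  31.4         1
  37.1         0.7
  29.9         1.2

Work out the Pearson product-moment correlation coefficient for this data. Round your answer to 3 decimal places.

-0.962

n = 6, Σx = 148.3, Σy = 7.8, Σx² = 4136.99, Σy² = 11.04, Σxy = 172.98
nΣxy − ΣxΣy = 1037.88 − 1156.74 = -118.86
nΣx² − (Σx)² = 24821.94 − 21992.89 = 2829.05; nΣy² − (Σy)² = 66.24 − 60.84 = 5.4
r = -118.86 / √(2829.05 × 5.4) = -118.86 / 123.5996 ≈ -0.962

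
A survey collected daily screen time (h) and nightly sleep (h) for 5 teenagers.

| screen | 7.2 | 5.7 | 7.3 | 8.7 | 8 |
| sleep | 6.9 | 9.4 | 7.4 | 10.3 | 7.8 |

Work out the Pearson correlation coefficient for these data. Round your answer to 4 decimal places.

n = 5, Σx = 36.9, Σy = 41.8, Σx² = 277.31, Σy² = 357.66, Σxy = 309.29
nΣxy − ΣxΣy = 1546.45 − 1542.42 = 4.03
nΣx² − (Σx)² = 1386.55 − 1361.61 = 24.94; nΣy² − (Σy)² = 1788.3 − 1747.24 = 41.06
r = 4.03 / √(24.94 × 41.06) = 4.03 / 32.0006 ≈ 0.1259

0.1259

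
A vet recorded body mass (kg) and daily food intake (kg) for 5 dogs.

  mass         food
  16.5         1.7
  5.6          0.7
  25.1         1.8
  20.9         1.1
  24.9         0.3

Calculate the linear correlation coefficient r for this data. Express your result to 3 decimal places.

n = 5, Σx = 93, Σy = 5.6, Σx² = 1990.44, Σy² = 7.92, Σxy = 107.61
nΣxy − ΣxΣy = 538.05 − 520.8 = 17.25
nΣx² − (Σx)² = 9952.2 − 8649 = 1303.2; nΣy² − (Σy)² = 39.6 − 31.36 = 8.24
r = 17.25 / √(1303.2 × 8.24) = 17.25 / 103.6261 ≈ 0.166

0.166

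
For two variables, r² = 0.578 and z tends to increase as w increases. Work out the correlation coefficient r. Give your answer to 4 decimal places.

|r| = √0.578 = 0.7603
The association is positive, so r = 0.7603.

0.7603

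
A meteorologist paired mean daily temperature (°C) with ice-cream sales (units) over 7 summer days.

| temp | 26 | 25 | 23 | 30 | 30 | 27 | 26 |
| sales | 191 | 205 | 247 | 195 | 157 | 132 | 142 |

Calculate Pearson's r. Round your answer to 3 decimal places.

n = 7, Σx = 187, Σy = 1269, Σx² = 5035, Σy² = 239777, Σxy = 33588
nΣxy − ΣxΣy = 235116 − 237303 = -2187
nΣx² − (Σx)² = 35245 − 34969 = 276; nΣy² − (Σy)² = 1678439 − 1610361 = 68078
r = -2187 / √(276 × 68078) = -2187 / 4334.6889 ≈ -0.505

-0.505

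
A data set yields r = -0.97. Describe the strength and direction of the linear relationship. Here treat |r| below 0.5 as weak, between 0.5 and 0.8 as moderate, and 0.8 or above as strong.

r = -0.97 < 0 so the relationship is negative.
|r| = 0.97, which falls in the strong range.

strong negative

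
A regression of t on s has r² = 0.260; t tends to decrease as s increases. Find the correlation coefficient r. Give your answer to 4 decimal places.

-0.5099

|r| = √0.260 = 0.5099
The association is negative, so r = −0.5099.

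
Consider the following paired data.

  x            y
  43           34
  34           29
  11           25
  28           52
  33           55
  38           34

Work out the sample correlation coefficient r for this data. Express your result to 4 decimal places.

0.2168

n = 6, Σx = 187, Σy = 229, Σx² = 6443, Σy² = 9507, Σxy = 7286
nΣxy − ΣxΣy = 43716 − 42823 = 893
nΣx² − (Σx)² = 38658 − 34969 = 3689; nΣy² − (Σy)² = 57042 − 52441 = 4601
r = 893 / √(3689 × 4601) = 893 / 4119.8409 ≈ 0.2168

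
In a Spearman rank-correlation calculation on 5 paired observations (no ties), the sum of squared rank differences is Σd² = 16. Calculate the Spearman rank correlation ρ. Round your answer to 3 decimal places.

ρ = 1 − 6Σd² / [n(n²−1)] = 1 − 6×16 / (5×24)
  = 1 − 96/120 = 1 − 0.8000 ≈ 0.200

0.200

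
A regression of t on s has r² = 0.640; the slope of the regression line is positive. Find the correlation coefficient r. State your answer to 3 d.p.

|r| = √0.640 = 0.800
The association is positive, so r = 0.800.

0.800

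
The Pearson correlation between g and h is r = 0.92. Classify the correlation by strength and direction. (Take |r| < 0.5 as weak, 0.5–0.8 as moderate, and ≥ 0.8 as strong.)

r = 0.92 > 0 so the relationship is positive.
|r| = 0.92, which falls in the strong range.

strong positive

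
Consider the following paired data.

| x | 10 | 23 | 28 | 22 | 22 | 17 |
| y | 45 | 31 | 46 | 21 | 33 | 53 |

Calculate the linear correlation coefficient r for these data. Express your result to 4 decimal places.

n = 6, Σx = 122, Σy = 229, Σx² = 2670, Σy² = 9441, Σxy = 4540
nΣxy − ΣxΣy = 27240 − 27938 = -698
nΣx² − (Σx)² = 16020 − 14884 = 1136; nΣy² − (Σy)² = 56646 − 52441 = 4205
r = -698 / √(1136 × 4205) = -698 / 2185.6075 ≈ -0.3194

-0.3194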